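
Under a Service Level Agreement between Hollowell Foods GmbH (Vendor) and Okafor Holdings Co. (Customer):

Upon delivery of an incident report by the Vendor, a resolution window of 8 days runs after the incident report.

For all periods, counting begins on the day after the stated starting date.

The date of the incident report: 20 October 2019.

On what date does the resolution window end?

Adding 8 calendar days to 20 October 2019 gives 28 October 2019, which is the last day of the resolution window.

28 October 2019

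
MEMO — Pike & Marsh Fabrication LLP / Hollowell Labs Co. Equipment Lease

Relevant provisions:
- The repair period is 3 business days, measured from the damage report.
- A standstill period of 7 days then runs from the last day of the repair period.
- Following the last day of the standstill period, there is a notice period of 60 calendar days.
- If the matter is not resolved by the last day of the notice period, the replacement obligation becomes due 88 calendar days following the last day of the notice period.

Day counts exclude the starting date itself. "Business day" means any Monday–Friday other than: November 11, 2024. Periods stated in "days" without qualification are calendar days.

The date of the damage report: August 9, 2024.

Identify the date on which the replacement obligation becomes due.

January 16, 2025

The last day of the repair period: counting 3 business days from Friday, August 9, 2024 (Aug 12, Aug 13, Aug 14, skipping weekends) reaches Wednesday, August 14, 2024.
The last day of the standstill period: August 14, 2024 + 7 days = August 21, 2024.
Adding 60 calendar days to August 21, 2024 gives October 20, 2024, which is the last day of the notice period.
Adding 88 calendar days to October 20, 2024 gives January 16, 2025, which is the date on which the replacement obligation becomes due.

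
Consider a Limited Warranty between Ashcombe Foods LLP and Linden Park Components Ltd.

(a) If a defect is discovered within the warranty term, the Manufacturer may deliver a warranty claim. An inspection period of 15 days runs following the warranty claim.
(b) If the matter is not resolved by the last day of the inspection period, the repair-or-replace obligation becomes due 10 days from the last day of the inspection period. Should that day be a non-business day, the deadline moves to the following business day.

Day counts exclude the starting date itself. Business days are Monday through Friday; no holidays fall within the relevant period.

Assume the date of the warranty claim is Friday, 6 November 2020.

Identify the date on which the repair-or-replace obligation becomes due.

1 December 2020

The last day of the inspection period: 15 calendar days after 6 November 2020 is 21 November 2020.
The date on which the repair-or-replace obligation becomes due: 21 November 2020 + 10 days = 1 December 2020. 1 December 2020 is a Tuesday, so no roll-forward applies.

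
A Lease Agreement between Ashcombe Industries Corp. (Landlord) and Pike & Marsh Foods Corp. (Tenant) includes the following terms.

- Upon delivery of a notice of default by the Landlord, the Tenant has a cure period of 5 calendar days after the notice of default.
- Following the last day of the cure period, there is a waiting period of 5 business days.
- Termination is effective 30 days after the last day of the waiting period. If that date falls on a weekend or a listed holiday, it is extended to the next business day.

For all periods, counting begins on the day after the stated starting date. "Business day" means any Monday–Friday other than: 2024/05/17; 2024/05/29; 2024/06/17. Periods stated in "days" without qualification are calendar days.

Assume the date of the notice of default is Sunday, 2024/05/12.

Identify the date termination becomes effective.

The last day of the cure period: 5 calendar days after 2024/05/12 is 2024/05/17.
The last day of the waiting period: 5 business days after Friday, 2024/05/17, skipping weekends — May 20, May 21, May 22, May 23, May 24 — lands on Friday, 2024/05/24.
The date termination becomes effective: 2024/05/24 + 30 days = 2024/06/23. That falls on a Sunday, so it rolls to the next business day, Monday, 2024/06/24.

2024/06/24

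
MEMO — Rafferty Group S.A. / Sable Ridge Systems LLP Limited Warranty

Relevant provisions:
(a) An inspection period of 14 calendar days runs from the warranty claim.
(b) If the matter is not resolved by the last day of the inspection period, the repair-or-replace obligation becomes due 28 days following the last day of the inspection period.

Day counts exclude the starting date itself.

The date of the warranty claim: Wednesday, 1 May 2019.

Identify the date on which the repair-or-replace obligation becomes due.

The last day of the inspection period: 1 May 2019 + 14 days = 15 May 2019.
The date on which the repair-or-replace obligation becomes due: 15 May 2019 + 28 days = 12 June 2019.

12 June 2019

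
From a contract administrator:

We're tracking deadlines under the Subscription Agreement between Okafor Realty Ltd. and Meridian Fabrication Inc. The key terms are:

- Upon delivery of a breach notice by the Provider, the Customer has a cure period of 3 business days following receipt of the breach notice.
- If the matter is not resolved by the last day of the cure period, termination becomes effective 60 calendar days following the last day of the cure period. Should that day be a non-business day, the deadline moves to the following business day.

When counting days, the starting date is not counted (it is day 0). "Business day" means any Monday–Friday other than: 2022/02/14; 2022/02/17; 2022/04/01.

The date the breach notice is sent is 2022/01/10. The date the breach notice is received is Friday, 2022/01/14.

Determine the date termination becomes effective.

From Friday, 2022/01/14, 3 business days (Jan 17, Jan 18, Jan 19, skipping weekends) brings us to Wednesday, 2022/01/19, which is the last day of the cure period.
The date termination becomes effective: 60 calendar days after 2022/01/19 is 2022/03/20. That falls on a Sunday, so it rolls to the next business day, Monday, 2022/03/21.

2022/03/21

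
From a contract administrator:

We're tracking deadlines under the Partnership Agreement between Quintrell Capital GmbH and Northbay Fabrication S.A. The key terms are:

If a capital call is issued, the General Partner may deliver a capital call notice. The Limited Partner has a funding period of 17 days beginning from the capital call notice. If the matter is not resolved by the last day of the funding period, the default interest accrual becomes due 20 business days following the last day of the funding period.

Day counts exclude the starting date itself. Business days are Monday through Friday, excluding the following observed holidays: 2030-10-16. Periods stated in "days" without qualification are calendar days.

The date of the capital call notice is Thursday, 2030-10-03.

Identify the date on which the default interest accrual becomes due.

Adding 17 calendar days to 2030-10-03 gives 2030-10-20, which is the last day of the funding period.
From Sunday, 2030-10-20, 20 business days (Oct 21, Oct 22, Oct 23, Oct 24, …, Nov 13, Nov 14, Nov 15, skipping weekends) brings us to Friday, 2030-11-15, which is the date on which the default interest accrual becomes due.

2030-11-15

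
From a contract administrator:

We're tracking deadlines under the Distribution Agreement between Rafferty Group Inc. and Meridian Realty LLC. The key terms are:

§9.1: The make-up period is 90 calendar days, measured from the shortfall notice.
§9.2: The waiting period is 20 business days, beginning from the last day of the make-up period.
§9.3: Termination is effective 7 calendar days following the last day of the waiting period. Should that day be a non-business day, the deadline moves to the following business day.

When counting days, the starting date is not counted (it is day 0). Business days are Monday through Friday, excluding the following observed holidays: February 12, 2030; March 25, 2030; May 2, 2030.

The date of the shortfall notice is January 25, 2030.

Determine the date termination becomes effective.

May 31, 2030

Adding 90 calendar days to January 25, 2030 gives April 25, 2030, which is the last day of the make-up period.
From Thursday, April 25, 2030, 20 business days (Apr 26, Apr 29, Apr 30, May 1, …, May 22, May 23, May 24, skipping weekends and the listed holiday on May 2) brings us to Friday, May 24, 2030, which is the last day of the waiting period.
The date termination becomes effective: May 24, 2030 + 7 days = May 31, 2030. May 31, 2030 is a Friday and is not a listed holiday, so no roll-forward applies.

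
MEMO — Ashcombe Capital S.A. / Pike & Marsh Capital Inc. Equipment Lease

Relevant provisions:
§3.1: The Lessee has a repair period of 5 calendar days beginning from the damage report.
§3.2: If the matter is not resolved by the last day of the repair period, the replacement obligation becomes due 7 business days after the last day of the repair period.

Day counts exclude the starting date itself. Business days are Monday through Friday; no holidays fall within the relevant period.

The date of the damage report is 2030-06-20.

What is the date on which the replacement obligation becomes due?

2030-07-04

The last day of the repair period: 5 calendar days after 2030-06-20 is 2030-06-25.
The date on which the replacement obligation becomes due: 7 business days after Tuesday, 2030-06-25, skipping weekends — Jun 26, Jun 27, Jun 28, Jul 1, Jul 2, Jul 3, Jul 4 — lands on Thursday, 2030-07-04.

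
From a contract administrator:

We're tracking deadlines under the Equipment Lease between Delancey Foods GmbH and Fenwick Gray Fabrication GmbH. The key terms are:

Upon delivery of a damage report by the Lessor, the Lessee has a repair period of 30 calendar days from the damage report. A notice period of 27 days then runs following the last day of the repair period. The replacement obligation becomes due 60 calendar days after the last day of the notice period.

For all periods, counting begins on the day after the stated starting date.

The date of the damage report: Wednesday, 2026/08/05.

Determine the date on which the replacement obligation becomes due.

Adding 30 calendar days to 2026/08/05 gives 2026/09/04, which is the last day of the repair period.
The last day of the notice period: 27 calendar days after 2026/09/04 is 2026/10/01.
The date on which the replacement obligation becomes due: 2026/10/01 + 60 days = 2026/11/30.

2026/11/30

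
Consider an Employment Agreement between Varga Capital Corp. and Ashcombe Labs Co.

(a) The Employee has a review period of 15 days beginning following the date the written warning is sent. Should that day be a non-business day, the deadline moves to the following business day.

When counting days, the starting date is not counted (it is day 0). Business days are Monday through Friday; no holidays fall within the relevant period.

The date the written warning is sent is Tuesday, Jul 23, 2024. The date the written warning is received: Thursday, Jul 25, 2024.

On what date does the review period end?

The last day of the review period: Jul 23, 2024 + 15 days = Aug 7, 2024. Aug 7, 2024 is a Wednesday, so no roll-forward applies.

Aug 7, 2024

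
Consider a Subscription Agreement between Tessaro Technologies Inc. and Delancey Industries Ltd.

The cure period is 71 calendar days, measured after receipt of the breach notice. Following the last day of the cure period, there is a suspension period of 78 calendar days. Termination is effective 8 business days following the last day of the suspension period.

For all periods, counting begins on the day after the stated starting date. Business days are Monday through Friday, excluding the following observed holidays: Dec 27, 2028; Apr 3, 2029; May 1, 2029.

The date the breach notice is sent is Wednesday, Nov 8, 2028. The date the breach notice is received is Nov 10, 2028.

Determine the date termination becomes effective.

The last day of the cure period: 71 calendar days after Nov 10, 2028 is Jan 20, 2029.
The last day of the suspension period: 78 calendar days after Jan 20, 2029 is Apr 8, 2029.
From Sunday, Apr 8, 2029, 8 business days (Apr 9, Apr 10, Apr 11, Apr 12, Apr 13, Apr 16, Apr 17, Apr 18, skipping weekends) brings us to Wednesday, Apr 18, 2029, which is the date termination becomes effective.

Apr 18, 2029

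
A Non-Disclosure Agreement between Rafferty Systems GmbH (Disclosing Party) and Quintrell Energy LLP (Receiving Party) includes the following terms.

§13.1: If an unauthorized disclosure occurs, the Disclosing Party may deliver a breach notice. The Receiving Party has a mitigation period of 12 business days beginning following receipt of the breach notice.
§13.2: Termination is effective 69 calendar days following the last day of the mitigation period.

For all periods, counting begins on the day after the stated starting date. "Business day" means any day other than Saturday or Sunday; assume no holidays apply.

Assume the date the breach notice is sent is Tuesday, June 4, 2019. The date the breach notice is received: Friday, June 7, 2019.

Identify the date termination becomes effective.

From Friday, June 7, 2019, 12 business days (Jun 10, Jun 11, Jun 12, Jun 13, …, Jun 21, Jun 24, Jun 25, skipping weekends) brings us to Tuesday, June 25, 2019, which is the last day of the mitigation period.
Adding 69 calendar days to June 25, 2019 gives September 2, 2019, which is the date termination becomes effective.

September 2, 2019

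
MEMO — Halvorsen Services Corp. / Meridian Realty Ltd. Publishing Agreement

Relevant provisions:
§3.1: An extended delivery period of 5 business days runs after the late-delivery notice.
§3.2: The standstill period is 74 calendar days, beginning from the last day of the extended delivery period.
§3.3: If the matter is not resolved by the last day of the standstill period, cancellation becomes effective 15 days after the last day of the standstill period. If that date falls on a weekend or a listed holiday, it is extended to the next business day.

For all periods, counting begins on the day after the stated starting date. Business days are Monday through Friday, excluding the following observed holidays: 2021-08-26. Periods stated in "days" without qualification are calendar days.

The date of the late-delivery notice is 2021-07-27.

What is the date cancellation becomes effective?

The last day of the extended delivery period: 5 business days after Tuesday, 2021-07-27, skipping weekends — Jul 28, Jul 29, Jul 30, Aug 2, Aug 3 — lands on Tuesday, 2021-08-03.
The last day of the standstill period: 2021-08-03 + 74 days = 2021-10-16.
Adding 15 calendar days to 2021-10-16 gives 2021-10-31, which is the date cancellation becomes effective. That falls on a Sunday, so it rolls to the next business day, Monday, 2021-11-01.

2021-11-01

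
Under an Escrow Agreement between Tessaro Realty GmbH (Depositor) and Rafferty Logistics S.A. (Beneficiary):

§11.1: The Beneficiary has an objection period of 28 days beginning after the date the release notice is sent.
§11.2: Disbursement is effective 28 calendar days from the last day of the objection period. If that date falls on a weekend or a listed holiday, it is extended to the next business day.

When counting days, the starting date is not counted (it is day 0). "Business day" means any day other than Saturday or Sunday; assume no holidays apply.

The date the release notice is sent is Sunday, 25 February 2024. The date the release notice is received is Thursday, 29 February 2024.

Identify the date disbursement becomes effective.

22 April 2024

The last day of the objection period: 25 February 2024 + 28 days = 24 March 2024.
The date disbursement becomes effective: 24 March 2024 + 28 days = 21 April 2024. That falls on a Sunday, so it rolls to the next business day, Monday, 22 April 2024.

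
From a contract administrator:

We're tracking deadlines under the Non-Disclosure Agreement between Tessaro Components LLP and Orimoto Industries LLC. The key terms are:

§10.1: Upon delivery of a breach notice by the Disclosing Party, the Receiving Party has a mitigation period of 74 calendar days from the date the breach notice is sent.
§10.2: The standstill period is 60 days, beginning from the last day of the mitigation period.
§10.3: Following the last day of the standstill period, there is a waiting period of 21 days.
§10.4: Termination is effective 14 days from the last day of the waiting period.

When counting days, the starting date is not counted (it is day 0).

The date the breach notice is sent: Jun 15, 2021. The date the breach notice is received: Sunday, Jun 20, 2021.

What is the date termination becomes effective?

Dec 1, 2021

Adding 74 calendar days to Jun 15, 2021 gives Aug 28, 2021, which is the last day of the mitigation period.
The last day of the standstill period: Aug 28, 2021 + 60 days = Oct 27, 2021.
The last day of the waiting period: Oct 27, 2021 + 21 days = Nov 17, 2021.
Adding 14 calendar days to Nov 17, 2021 gives Dec 1, 2021, which is the date termination becomes effective.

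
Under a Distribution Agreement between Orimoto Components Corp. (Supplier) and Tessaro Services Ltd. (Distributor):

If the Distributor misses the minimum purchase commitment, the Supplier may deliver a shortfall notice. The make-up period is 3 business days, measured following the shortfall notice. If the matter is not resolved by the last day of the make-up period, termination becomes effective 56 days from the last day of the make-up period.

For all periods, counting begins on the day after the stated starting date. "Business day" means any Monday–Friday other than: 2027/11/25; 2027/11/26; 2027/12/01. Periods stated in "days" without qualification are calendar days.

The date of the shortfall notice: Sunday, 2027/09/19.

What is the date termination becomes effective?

2027/11/17

The last day of the make-up period: counting 3 business days from Sunday, 2027/09/19 (Sep 20, Sep 21, Sep 22, skipping weekends) reaches Wednesday, 2027/09/22.
The date termination becomes effective: 2027/09/22 + 56 days = 2027/11/17.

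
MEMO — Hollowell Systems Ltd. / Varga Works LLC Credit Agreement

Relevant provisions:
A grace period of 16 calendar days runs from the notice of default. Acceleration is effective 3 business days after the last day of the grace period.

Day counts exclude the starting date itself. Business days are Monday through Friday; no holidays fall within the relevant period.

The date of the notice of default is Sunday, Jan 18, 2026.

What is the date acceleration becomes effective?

Adding 16 calendar days to Jan 18, 2026 gives Feb 3, 2026, which is the last day of the grace period.
From Tuesday, Feb 3, 2026, 3 business days (Feb 4, Feb 5, Feb 6, skipping weekends) brings us to Friday, Feb 6, 2026, which is the date acceleration becomes effective.

Feb 6, 2026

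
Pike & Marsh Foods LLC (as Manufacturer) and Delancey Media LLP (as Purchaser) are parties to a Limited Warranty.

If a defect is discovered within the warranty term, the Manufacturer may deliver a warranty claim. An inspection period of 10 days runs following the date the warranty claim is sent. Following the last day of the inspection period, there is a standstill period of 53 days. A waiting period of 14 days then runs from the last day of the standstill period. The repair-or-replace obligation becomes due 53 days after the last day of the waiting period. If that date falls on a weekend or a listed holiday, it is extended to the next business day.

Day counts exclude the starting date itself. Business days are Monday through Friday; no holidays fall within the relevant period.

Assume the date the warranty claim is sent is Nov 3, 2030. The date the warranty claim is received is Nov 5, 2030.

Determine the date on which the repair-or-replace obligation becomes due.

The last day of the inspection period: Nov 3, 2030 + 10 days = Nov 13, 2030.
Adding 53 calendar days to Nov 13, 2030 gives Jan 5, 2031, which is the last day of the standstill period.
The last day of the waiting period: 14 calendar days after Jan 5, 2031 is Jan 19, 2031.
The date on which the repair-or-replace obligation becomes due: Jan 19, 2031 + 53 days = Mar 13, 2031. Mar 13, 2031 is a Thursday, so no roll-forward applies.

Mar 13, 2031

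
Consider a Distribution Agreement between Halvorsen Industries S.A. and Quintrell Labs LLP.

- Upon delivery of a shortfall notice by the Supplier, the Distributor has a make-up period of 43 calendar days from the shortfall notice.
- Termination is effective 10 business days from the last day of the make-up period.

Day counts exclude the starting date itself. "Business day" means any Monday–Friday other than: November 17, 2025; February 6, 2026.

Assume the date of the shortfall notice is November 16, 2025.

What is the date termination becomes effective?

January 12, 2026

Adding 43 calendar days to November 16, 2025 gives December 29, 2025, which is the last day of the make-up period.
From Monday, December 29, 2025, 10 business days (Dec 30, Dec 31, Jan 1, Jan 2, Jan 5, Jan 6, Jan 7, Jan 8, Jan 9, Jan 12, skipping weekends) brings us to Monday, January 12, 2026, which is the date termination becomes effective.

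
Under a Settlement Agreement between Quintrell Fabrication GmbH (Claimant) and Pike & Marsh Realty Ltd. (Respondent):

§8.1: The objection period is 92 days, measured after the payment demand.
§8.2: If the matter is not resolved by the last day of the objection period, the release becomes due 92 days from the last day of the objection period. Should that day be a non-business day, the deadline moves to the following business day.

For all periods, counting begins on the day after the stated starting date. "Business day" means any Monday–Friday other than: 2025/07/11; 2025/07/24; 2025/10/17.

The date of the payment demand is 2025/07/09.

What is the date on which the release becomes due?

2026/01/09

Adding 92 calendar days to 2025/07/09 gives 2025/10/09, which is the last day of the objection period.
The date on which the release becomes due: 2025/10/09 + 92 days = 2026/01/09. 2026/01/09 is a Friday and is not a listed holiday, so no roll-forward applies.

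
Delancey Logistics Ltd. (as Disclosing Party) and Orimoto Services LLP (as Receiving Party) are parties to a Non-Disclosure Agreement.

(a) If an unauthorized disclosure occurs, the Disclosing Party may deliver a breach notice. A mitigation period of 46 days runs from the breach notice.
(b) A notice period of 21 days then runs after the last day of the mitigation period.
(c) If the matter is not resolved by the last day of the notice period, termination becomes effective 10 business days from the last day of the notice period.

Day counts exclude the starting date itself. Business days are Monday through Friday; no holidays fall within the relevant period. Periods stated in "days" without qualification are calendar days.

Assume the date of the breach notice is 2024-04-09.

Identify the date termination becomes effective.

2024-06-28

The last day of the mitigation period: 2024-04-09 + 46 days = 2024-05-25.
Adding 21 calendar days to 2024-05-25 gives 2024-06-15, which is the last day of the notice period.
The date termination becomes effective: counting 10 business days from Saturday, 2024-06-15 (Jun 17, Jun 18, Jun 19, Jun 20, Jun 21, Jun 24, Jun 25, Jun 26, Jun 27, Jun 28, skipping weekends) reaches Friday, 2024-06-28.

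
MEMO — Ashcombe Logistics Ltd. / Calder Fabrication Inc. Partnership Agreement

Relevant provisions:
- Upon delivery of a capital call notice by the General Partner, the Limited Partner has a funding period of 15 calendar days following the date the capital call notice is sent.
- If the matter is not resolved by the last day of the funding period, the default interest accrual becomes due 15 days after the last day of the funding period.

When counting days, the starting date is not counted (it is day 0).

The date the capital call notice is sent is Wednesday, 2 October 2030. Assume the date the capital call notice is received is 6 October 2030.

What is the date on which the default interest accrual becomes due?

1 November 2030

Adding 15 calendar days to 2 October 2030 gives 17 October 2030, which is the last day of the funding period.
The date on which the default interest accrual becomes due: 15 calendar days after 17 October 2030 is 1 November 2030.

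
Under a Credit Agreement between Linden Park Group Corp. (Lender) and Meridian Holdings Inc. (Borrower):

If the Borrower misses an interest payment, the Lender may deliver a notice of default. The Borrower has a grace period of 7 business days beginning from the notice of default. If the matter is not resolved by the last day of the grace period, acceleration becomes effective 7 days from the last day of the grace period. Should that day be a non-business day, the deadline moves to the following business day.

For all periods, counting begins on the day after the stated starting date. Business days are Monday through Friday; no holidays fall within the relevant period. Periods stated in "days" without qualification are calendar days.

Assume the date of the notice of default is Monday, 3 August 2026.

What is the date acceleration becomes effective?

19 August 2026

The last day of the grace period: 7 business days after Monday, 3 August 2026, skipping weekends — Aug 4, Aug 5, Aug 6, Aug 7, Aug 10, Aug 11, Aug 12 — lands on Wednesday, 12 August 2026.
Adding 7 calendar days to 12 August 2026 gives 19 August 2026, which is the date acceleration becomes effective. 19 August 2026 is a Wednesday, so no roll-forward applies.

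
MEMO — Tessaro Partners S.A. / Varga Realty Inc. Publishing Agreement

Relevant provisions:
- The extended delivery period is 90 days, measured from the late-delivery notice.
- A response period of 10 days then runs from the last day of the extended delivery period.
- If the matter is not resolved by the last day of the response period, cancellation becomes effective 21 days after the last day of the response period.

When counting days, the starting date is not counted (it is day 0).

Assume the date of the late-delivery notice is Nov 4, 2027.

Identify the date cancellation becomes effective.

The last day of the extended delivery period: Nov 4, 2027 + 90 days = Feb 2, 2028.
The last day of the response period: 10 calendar days after Feb 2, 2028 is Feb 12, 2028.
The date cancellation becomes effective: Feb 12, 2028 + 21 days = Mar 4, 2028.

Mar 4, 2028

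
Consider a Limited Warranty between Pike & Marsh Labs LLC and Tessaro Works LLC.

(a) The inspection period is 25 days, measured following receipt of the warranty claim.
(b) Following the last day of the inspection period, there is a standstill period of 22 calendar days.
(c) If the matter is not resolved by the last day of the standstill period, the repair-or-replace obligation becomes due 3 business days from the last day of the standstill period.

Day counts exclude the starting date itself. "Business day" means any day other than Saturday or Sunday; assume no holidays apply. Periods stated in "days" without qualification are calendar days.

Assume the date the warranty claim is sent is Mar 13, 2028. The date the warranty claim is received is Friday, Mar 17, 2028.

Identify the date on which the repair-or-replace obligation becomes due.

May 8, 2028

The last day of the inspection period: 25 calendar days after Mar 17, 2028 is Apr 11, 2028.
The last day of the standstill period: 22 calendar days after Apr 11, 2028 is May 3, 2028.
The date on which the repair-or-replace obligation becomes due: 3 business days after Wednesday, May 3, 2028, skipping weekends — May 4, May 5, May 8 — lands on Monday, May 8, 2028.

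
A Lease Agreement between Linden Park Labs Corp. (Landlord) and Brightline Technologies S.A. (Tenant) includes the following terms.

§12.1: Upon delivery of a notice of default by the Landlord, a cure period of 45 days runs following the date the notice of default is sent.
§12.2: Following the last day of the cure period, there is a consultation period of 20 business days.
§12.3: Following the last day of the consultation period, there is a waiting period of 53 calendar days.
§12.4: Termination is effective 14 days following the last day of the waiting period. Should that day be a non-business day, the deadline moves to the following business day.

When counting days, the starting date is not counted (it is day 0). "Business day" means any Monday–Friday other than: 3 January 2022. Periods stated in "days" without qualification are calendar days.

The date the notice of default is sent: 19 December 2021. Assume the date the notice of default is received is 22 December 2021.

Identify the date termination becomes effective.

Adding 45 calendar days to 19 December 2021 gives 2 February 2022, which is the last day of the cure period.
The last day of the consultation period: 20 business days after Wednesday, 2 February 2022, skipping weekends — Feb 3, Feb 4, Feb 7, Feb 8, …, Feb 28, Mar 1, Mar 2 — lands on Wednesday, 2 March 2022.
The last day of the waiting period: 53 calendar days after 2 March 2022 is 24 April 2022.
Adding 14 calendar days to 24 April 2022 gives 8 May 2022, which is the date termination becomes effective. That falls on a Sunday, so it rolls to the next business day, Monday, 9 May 2022.

9 May 2022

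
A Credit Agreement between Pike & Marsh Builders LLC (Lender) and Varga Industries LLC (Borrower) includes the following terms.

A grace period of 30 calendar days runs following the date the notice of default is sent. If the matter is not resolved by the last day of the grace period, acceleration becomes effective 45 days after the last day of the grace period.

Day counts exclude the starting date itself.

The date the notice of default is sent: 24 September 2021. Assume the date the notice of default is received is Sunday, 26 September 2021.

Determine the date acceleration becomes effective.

Adding 30 calendar days to 24 September 2021 gives 24 October 2021, which is the last day of the grace period.
The date acceleration becomes effective: 24 October 2021 + 45 days = 8 December 2021.

8 December 2021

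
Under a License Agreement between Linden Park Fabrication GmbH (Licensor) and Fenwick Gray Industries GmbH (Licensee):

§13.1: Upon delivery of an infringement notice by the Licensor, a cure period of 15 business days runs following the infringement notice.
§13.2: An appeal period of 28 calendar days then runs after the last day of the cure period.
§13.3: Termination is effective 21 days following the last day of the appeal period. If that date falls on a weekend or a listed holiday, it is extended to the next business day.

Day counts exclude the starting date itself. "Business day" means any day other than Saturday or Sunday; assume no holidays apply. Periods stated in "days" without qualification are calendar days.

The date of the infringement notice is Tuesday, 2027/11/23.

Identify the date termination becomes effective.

2028/02/01

The last day of the cure period: 15 business days after Tuesday, 2027/11/23, skipping weekends — Nov 24, Nov 25, Nov 26, Nov 29, …, Dec 10, Dec 13, Dec 14 — lands on Tuesday, 2027/12/14.
The last day of the appeal period: 28 calendar days after 2027/12/14 is 2028/01/11.
Adding 21 calendar days to 2028/01/11 gives 2028/02/01, which is the date termination becomes effective. 2028/02/01 is a Tuesday, so no roll-forward applies.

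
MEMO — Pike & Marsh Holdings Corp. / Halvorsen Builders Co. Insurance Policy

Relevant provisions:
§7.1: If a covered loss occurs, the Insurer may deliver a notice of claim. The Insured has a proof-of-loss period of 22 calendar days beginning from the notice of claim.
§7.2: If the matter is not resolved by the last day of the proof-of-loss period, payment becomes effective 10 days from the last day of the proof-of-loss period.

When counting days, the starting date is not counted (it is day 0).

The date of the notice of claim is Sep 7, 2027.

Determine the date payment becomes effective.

The last day of the proof-of-loss period: Sep 7, 2027 + 22 days = Sep 29, 2027.
The date payment becomes effective: Sep 29, 2027 + 10 days = Oct 9, 2027.

Oct 9, 2027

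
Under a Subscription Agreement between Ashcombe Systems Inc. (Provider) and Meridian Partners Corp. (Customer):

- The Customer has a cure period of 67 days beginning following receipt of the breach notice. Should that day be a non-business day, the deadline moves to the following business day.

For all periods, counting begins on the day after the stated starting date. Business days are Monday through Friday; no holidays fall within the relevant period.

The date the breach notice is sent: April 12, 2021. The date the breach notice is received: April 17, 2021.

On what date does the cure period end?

June 23, 2021

Adding 67 calendar days to April 17, 2021 gives June 23, 2021, which is the last day of the cure period. June 23, 2021 is a Wednesday, so no roll-forward applies.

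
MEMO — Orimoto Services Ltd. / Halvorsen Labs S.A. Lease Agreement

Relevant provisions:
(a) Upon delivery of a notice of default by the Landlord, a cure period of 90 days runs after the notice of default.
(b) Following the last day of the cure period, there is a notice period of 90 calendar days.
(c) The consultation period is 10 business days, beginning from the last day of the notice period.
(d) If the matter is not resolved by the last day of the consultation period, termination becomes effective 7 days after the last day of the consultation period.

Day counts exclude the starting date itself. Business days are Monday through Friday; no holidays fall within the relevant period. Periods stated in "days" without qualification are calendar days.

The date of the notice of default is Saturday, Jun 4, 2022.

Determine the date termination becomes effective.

The last day of the cure period: 90 calendar days after Jun 4, 2022 is Sep 2, 2022.
The last day of the notice period: 90 calendar days after Sep 2, 2022 is Dec 1, 2022.
The last day of the consultation period: counting 10 business days from Thursday, Dec 1, 2022 (Dec 2, Dec 5, Dec 6, Dec 7, Dec 8, Dec 9, Dec 12, Dec 13, Dec 14, Dec 15, skipping weekends) reaches Thursday, Dec 15, 2022.
Adding 7 calendar days to Dec 15, 2022 gives Dec 22, 2022, which is the date termination becomes effective.

Dec 22, 2022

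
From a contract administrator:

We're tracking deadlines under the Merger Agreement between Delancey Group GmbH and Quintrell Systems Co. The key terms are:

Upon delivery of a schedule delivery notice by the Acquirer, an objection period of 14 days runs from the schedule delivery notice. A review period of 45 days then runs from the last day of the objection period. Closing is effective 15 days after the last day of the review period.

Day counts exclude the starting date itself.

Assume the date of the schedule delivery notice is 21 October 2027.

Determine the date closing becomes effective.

3 January 2028

The last day of the objection period: 21 October 2027 + 14 days = 4 November 2027.
The last day of the review period: 4 November 2027 + 45 days = 19 December 2027.
The date closing becomes effective: 19 December 2027 + 15 days = 3 January 2028.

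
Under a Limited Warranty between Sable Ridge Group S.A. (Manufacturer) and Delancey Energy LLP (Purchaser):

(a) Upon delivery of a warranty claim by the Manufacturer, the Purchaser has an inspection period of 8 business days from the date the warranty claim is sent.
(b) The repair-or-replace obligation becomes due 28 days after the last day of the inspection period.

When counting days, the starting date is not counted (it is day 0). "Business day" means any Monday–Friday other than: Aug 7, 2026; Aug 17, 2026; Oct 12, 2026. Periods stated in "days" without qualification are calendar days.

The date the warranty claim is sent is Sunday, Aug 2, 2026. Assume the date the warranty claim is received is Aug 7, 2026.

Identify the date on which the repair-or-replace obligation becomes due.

Sep 10, 2026

The last day of the inspection period: 8 business days after Sunday, Aug 2, 2026, skipping weekends and the listed holiday on Aug 7 — Aug 3, Aug 4, Aug 5, Aug 6, Aug 10, Aug 11, Aug 12, Aug 13 — lands on Thursday, Aug 13, 2026.
The date on which the repair-or-replace obligation becomes due: 28 calendar days after Aug 13, 2026 is Sep 10, 2026.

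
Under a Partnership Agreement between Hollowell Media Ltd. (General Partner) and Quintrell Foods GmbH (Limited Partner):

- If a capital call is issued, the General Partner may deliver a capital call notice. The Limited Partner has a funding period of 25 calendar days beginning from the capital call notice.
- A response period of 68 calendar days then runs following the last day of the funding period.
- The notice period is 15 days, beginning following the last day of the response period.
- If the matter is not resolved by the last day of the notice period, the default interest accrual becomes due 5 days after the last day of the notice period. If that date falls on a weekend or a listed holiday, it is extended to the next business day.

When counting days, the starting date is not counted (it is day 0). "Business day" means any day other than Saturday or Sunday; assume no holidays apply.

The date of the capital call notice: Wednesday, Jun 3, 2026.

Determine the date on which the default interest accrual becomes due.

The last day of the funding period: Jun 3, 2026 + 25 days = Jun 28, 2026.
The last day of the response period: Jun 28, 2026 + 68 days = Sep 4, 2026.
The last day of the notice period: 15 calendar days after Sep 4, 2026 is Sep 19, 2026.
Adding 5 calendar days to Sep 19, 2026 gives Sep 24, 2026, which is the date on which the default interest accrual becomes due. Sep 24, 2026 is a Thursday, so no roll-forward applies.

Sep 24, 2026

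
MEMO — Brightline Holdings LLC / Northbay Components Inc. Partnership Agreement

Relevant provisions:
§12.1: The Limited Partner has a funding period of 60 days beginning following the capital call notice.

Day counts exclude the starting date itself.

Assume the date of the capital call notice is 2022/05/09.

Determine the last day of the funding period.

2022/07/08

The last day of the funding period: 60 calendar days after 2022/05/09 is 2022/07/08.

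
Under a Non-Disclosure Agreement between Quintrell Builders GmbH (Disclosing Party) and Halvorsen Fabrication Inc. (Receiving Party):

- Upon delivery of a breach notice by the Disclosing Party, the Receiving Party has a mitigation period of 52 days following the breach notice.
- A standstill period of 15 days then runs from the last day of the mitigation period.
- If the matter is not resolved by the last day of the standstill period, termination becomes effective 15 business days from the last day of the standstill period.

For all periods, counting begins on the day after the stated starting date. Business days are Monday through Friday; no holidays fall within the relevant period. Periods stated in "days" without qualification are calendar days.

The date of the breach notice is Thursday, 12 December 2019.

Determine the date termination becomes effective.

The last day of the mitigation period: 52 calendar days after 12 December 2019 is 2 February 2020.
The last day of the standstill period: 15 calendar days after 2 February 2020 is 17 February 2020.
The date termination becomes effective: 15 business days after Monday, 17 February 2020, skipping weekends — Feb 18, Feb 19, Feb 20, Feb 21, …, Mar 5, Mar 6, Mar 9 — lands on Monday, 9 March 2020.

9 March 2020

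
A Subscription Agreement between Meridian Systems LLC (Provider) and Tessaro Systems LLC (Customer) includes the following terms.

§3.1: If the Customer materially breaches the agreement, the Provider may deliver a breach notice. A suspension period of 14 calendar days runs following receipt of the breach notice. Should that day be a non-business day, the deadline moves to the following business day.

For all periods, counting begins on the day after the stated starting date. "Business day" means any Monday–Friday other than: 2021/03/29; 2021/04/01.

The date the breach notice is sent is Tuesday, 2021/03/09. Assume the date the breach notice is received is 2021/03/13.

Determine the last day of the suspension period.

The last day of the suspension period: 2021/03/13 + 14 days = 2021/03/27. That falls on a Saturday, so it rolls to the next business day, Tuesday, 2021/03/30.

2021/03/30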